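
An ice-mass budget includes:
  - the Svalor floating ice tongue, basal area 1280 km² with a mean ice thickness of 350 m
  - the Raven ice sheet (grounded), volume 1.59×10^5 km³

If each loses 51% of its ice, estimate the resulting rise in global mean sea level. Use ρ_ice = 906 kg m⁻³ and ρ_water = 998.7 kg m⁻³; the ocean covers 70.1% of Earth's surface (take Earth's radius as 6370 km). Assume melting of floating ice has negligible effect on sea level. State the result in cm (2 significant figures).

≈ 21 cm

The Svalor floating ice tongue is floating and already displaces its own weight of water, so its melt adds essentially nothing to sea level.
Raven: 0.51 × 1.59×10^5 km³ × (906/998.7) = 7.356×10^4 km³ of water.
Total added water ≈ 7.356×10^13 m³ over 3.57×10^14 m² → Δh = 0.206 m = 21 cm.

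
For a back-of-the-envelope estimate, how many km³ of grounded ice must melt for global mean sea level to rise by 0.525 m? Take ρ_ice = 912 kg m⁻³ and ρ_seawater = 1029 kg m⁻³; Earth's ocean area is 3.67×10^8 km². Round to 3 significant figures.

Required water volume = Δh × A = 0.525 m × 3.67×10^14 m² = 1.927×10^14 m³ = 1.927×10^5 km³.
Ice volume = water volume × ρ_w/ρ_ice = 1.927×10^5 × 1029/912 = 2.17×10^5 km³.

≈ 2.17×10^5 km³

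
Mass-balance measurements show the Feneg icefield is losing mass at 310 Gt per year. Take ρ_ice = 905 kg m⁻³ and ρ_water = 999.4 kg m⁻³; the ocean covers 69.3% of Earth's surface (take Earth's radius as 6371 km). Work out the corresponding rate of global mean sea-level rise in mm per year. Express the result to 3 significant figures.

≈ 0.878 mm/yr

ρ_w = 999.4 kg m⁻³. Annual water volume added = 310 Gt / ρ_w = 3.100×10^14 kg / 999.4 kg m⁻³ = 3.102×10^11 m³.
Δh per year = 3.102×10^11 / 3.53×10^14 = 8.78×10^-4 m = 0.878 mm.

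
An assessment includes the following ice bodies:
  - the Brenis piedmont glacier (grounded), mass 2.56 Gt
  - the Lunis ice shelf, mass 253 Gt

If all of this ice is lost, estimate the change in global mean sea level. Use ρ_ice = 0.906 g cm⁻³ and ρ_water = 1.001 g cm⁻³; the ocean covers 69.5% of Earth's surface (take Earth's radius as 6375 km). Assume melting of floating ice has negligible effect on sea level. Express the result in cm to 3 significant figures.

≈ 7.21×10^-4 cm

Brenis: 2.56 Gt = 2.560×10^12 kg; dividing by ρ_w = 1.001 g cm⁻³ = 1001 kg m⁻³ gives 2.557×10^9 m³ of water.
The Lunis ice shelf is floating and already displaces its own weight of water, so its melt adds essentially nothing to sea level.
Total added water ≈ 2.557×10^9 m³ over 3.55×10^14 m² → Δh = 7.21×10^-6 m = 7.21×10^-4 cm.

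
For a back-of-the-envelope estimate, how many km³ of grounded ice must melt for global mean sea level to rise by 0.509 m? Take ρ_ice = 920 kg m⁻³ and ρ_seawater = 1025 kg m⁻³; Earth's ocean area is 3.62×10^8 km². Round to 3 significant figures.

≈ 2.05×10^5 km³

Required water volume = Δh × A = 0.509 m × 3.62×10^14 m² = 1.843×10^14 m³ = 1.843×10^5 km³.
Ice volume = water volume × ρ_w/ρ_ice = 1.843×10^5 × 1025/920 = 2.05×10^5 km³.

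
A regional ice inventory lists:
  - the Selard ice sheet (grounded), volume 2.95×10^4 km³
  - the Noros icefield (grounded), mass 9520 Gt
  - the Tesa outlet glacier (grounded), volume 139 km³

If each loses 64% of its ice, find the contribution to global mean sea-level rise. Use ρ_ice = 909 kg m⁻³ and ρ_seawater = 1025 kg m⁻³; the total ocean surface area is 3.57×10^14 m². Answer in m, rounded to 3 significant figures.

≈ 0.0638 m

Selard: 0.64 × 2.95×10^4 km³ × (909/1025) = 1.674×10^4 km³ of water.
Noros: 0.64 × 9520 Gt = 6.093×10^15 kg; dividing by ρ_w = 1025 kg m⁻³ gives 5.944×10^12 m³ of water.
Tesa: 0.64 × 139 km³ × (909/1025) = 78.89 km³ of water.
Total added water ≈ 2.277×10^13 m³ over 3.57×10^14 m² → Δh = 0.0638 m.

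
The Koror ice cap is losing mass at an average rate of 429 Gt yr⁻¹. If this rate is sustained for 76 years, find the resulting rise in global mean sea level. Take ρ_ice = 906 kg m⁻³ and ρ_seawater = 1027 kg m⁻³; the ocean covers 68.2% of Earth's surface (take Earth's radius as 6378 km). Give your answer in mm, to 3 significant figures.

Total mass lost = 429 Gt/yr × 76 yr = 3.260×10^4 Gt = 3.260×10^16 kg.
ρ_w = 1027 kg m⁻³, so water volume = 3.260×10^16 / 1027 = 3.175×10^13 m³.
Δh = 3.175×10^13 / 3.49×10^14 = 0.0911 m = 91.1 mm.

≈ 91.1 mm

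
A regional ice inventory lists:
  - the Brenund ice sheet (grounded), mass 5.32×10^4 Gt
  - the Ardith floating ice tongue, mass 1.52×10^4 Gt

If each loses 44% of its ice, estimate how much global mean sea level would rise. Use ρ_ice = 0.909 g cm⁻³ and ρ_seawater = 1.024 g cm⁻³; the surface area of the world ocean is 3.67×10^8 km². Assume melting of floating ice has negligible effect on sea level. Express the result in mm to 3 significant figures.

Brenund: 0.44 × 5.32×10^4 Gt = 2.341×10^16 kg; dividing by ρ_w = 1.024 g cm⁻³ = 1024 kg m⁻³ gives 2.286×10^13 m³ of water.
The Ardith floating ice tongue is floating and already displaces its own weight of water, so its melt adds essentially nothing to sea level.
Total added water ≈ 2.286×10^13 m³ over 3.67×10^14 m² → Δh = 0.0623 m = 62.3 mm.

≈ 62.3 mm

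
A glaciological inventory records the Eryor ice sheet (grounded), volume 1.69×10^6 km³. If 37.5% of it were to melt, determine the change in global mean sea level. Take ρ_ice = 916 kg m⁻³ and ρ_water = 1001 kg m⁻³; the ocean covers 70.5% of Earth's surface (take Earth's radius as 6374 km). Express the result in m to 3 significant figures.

≈ 1.61 m

Eryor: 0.375 × 1.69×10^6 km³ × (916/1001) = 5.799×10^5 km³ of water.
Spread over 3.60×10^14 m² of ocean, Δh = 5.799×10^14 / 3.60×10^14 = 1.61 m.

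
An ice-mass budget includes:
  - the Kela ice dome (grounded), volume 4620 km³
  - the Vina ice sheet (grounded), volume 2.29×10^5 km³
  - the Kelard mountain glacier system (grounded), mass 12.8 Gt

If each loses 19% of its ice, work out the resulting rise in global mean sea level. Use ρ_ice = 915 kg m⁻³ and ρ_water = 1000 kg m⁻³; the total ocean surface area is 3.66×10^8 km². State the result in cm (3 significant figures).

≈ 11.1 cm

Kela: 0.19 × 4620 km³ × (915/1000) = 803.2 km³ of water.
Vina: 0.19 × 2.29×10^5 km³ × (915/1000) = 3.981×10^4 km³ of water.
Kelard: 0.19 × 12.8 Gt = 2.432×10^12 kg; dividing by ρ_w = 1000 kg m⁻³ gives 2.432×10^9 m³ of water.
Total added water ≈ 4.062×10^13 m³ over 3.66×10^14 m² → Δh = 0.111 m = 11.1 cm.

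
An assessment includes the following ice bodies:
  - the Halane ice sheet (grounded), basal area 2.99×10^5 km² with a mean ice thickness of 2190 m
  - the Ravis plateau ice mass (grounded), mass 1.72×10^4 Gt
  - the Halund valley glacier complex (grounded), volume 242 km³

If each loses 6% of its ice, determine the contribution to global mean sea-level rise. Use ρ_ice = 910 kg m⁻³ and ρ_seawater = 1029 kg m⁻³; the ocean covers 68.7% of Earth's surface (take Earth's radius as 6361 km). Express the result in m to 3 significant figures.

≈ 0.102 m

Halane: ice volume = 2.99×10^5 km² × 2190 m = 6.548×10^5 km³; 0.06 × 6.548×10^5 × (910/1029) = 3.475×10^4 km³ of water.
Ravis: 0.06 × 1.72×10^4 Gt = 1.032×10^15 kg; dividing by ρ_w = 1029 kg m⁻³ gives 1.003×10^12 m³ of water.
Halund: 0.06 × 242 km³ × (910/1029) = 12.84 km³ of water.
Total added water ≈ 3.576×10^13 m³ over 3.49×10^14 m² → Δh = 0.102 m.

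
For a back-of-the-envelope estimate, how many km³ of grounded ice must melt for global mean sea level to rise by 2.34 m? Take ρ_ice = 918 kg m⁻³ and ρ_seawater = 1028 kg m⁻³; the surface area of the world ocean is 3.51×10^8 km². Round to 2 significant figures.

Required water volume = Δh × A = 2.34 m × 3.51×10^14 m² = 8.213×10^14 m³ = 8.213×10^5 km³.
Ice volume = water volume × ρ_w/ρ_ice = 8.213×10^5 × 1028/918 = 9.2×10^5 km³.

≈ 9.2×10^5 km³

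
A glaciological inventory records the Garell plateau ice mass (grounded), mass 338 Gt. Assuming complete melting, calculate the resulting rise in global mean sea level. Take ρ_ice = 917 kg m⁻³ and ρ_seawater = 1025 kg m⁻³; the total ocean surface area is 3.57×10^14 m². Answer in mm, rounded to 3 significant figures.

≈ 0.924 mm

Garell: 338 Gt = 3.380×10^14 kg; dividing by ρ_w = 1025 kg m⁻³ gives 3.298×10^11 m³ of water.
Spread over 3.57×10^14 m² of ocean, Δh = 3.298×10^11 / 3.57×10^14 = 9.24×10^-4 m = 0.924 mm.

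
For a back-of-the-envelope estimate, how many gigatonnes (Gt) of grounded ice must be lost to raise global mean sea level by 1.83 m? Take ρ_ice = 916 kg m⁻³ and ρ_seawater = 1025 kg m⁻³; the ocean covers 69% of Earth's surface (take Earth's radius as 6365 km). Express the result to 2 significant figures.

Required water volume = Δh × A = 1.83 m × 3.51×10^14 m² = 6.428×10^14 m³.
ρ_w = 1025 kg m⁻³, so the mass of water = 6.428×10^14 m³ × 1025 kg m⁻³ = 6.589×10^17 kg = 6.6×10^5 Gt (and the same mass of ice, by conservation).

≈ 6.6×10^5 Gt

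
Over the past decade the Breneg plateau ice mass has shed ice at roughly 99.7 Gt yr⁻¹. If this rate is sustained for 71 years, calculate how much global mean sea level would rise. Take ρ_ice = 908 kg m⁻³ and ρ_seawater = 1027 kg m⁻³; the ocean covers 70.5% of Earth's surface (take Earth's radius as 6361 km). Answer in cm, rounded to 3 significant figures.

Total mass lost = 99.7 Gt/yr × 71 yr = 7079 Gt = 7.079×10^15 kg.
ρ_w = 1027 kg m⁻³, so water volume = 7.079×10^15 / 1027 = 6.893×10^12 m³.
Δh = 6.893×10^12 / 3.58×10^14 = 0.0192 m = 1.92 cm.

≈ 1.92 cm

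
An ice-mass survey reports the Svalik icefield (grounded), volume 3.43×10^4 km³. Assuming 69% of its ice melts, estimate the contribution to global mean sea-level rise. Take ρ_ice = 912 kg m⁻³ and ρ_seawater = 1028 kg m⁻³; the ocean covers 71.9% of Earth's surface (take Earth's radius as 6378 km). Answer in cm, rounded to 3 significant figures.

Svalik: 0.69 × 3.43×10^4 km³ × (912/1028) = 2.100×10^4 km³ of water.
Spread over 3.68×10^14 m² of ocean, Δh = 2.100×10^13 / 3.68×10^14 = 0.0571 m = 5.71 cm.

≈ 5.71 cm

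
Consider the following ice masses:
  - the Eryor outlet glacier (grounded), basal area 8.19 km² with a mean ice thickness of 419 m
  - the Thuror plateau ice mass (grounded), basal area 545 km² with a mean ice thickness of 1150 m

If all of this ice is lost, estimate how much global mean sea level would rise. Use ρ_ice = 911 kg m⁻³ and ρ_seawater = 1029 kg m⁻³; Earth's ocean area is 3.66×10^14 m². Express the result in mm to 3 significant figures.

Eryor: ice volume = 8.19 km² × 419 m = 3.432 km³; 3.432 × (911/1029) = 3.038 km³ of water.
Thuror: ice volume = 545 km² × 1150 m = 626.8 km³; 626.8 × (911/1029) = 554.9 km³ of water.
Total added water ≈ 5.579×10^11 m³ over 3.66×10^14 m² → Δh = 1.52×10^-3 m = 1.52 mm.

≈ 1.52 mm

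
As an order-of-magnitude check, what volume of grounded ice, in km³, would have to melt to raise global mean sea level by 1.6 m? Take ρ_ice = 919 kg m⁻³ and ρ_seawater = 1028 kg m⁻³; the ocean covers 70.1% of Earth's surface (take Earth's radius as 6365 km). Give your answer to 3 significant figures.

Required water volume = Δh × A = 1.6 m × 3.57×10^14 m² = 5.710×10^14 m³ = 5.710×10^5 km³.
Ice volume = water volume × ρ_w/ρ_ice = 5.710×10^5 × 1028/919 = 6.39×10^5 km³.

≈ 6.39×10^5 km³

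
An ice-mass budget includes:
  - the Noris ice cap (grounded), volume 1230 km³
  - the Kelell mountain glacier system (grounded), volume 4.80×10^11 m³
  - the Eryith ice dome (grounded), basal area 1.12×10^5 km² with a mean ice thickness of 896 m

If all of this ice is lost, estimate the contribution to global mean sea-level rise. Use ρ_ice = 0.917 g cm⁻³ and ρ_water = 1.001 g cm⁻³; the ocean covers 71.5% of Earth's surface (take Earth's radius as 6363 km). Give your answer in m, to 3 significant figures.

≈ 0.257 m

Noris: 1230 km³ × (917/1001) = 1127 km³ of water.
Kelell: 4.80×10^11 m³ × (917/1001) = 4.397×10^11 m³ of water.
Eryith: ice volume = 1.12×10^5 km² × 896 m = 1.004×10^5 km³; 1.004×10^5 × (917/1001) = 9.193×10^4 km³ of water.
Total added water ≈ 9.350×10^13 m³ over 3.64×10^14 m² → Δh = 0.257 m.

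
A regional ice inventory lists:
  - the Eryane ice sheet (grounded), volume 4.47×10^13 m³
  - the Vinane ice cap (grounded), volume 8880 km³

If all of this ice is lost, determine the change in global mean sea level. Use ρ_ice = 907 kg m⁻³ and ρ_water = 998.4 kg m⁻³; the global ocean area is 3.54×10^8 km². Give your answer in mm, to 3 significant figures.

Eryane: 4.47×10^13 m³ × (907/998.4) = 4.061×10^13 m³ of water.
Vinane: 8880 km³ × (907/998.4) = 8067 km³ of water.
Total added water ≈ 4.867×10^13 m³ over 3.54×10^14 m² → Δh = 0.137 m = 137 mm.

≈ 137 mm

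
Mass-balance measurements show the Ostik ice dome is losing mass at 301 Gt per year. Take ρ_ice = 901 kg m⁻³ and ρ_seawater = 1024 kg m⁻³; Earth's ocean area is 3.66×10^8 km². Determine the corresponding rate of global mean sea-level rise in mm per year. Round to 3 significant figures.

ρ_w = 1024 kg m⁻³. Annual water volume added = 301 Gt / ρ_w = 3.010×10^14 kg / 1024 kg m⁻³ = 2.939×10^11 m³.
Δh per year = 2.939×10^11 / 3.66×10^14 = 8.03×10^-4 m = 0.803 mm.

≈ 0.803 mm/yr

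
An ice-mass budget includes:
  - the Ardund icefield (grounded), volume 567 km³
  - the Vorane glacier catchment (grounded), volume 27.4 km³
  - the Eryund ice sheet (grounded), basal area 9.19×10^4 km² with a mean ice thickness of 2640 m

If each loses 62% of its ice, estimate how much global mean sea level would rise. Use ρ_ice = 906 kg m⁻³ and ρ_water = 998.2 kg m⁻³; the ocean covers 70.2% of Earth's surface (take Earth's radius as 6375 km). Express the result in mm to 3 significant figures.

≈ 382 mm

Ardund: 0.62 × 567 km³ × (906/998.2) = 319.1 km³ of water.
Vorane: 0.62 × 27.4 km³ × (906/998.2) = 15.42 km³ of water.
Eryund: ice volume = 9.19×10^4 km² × 2640 m = 2.426×10^5 km³; 0.62 × 2.426×10^5 × (906/998.2) = 1.365×10^5 km³ of water.
Total added water ≈ 1.369×10^14 m³ over 3.59×10^14 m² → Δh = 0.382 m = 382 mm.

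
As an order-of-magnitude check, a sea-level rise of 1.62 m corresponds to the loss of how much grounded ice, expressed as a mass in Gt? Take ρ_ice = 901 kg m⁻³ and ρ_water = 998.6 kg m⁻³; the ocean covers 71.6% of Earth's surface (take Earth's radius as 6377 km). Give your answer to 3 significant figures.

≈ 5.92×10^5 Gt

Required water volume = Δh × A = 1.62 m × 3.66×10^14 m² = 5.927×10^14 m³.
ρ_w = 998.6 kg m⁻³, so the mass of water = 5.927×10^14 m³ × 998.6 kg m⁻³ = 5.919×10^17 kg = 5.92×10^5 Gt (and the same mass of ice, by conservation).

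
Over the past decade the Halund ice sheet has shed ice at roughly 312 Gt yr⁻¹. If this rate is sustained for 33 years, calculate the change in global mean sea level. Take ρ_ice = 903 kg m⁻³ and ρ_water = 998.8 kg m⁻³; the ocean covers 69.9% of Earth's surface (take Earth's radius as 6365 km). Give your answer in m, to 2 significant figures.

≈ 0.029 m

Total mass lost = 312 Gt/yr × 33 yr = 1.030×10^4 Gt = 1.030×10^16 kg.
ρ_w = 998.8 kg m⁻³, so water volume = 1.030×10^16 / 998.8 = 1.031×10^13 m³.
Δh = 1.031×10^13 / 3.56×10^14 = 0.0290 m.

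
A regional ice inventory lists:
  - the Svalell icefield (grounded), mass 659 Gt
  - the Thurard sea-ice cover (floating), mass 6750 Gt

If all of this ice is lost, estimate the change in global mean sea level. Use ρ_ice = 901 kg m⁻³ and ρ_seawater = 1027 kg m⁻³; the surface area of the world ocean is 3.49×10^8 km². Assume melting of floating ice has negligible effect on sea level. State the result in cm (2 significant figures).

≈ 0.18 cm

Svalell: 659 Gt = 6.590×10^14 kg; dividing by ρ_w = 1027 kg m⁻³ gives 6.417×10^11 m³ of water.
The Thurard sea-ice cover is floating and already displaces its own weight of water, so its melt adds essentially nothing to sea level.
Total added water ≈ 6.417×10^11 m³ over 3.49×10^14 m² → Δh = 1.84×10^-3 m = 0.18 cm.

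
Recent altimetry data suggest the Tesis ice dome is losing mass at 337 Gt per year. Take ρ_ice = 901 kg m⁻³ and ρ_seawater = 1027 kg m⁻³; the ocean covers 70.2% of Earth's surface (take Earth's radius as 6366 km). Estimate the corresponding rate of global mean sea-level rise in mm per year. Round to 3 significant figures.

≈ 0.918 mm/yr

ρ_w = 1027 kg m⁻³. Annual water volume added = 337 Gt / ρ_w = 3.370×10^14 kg / 1027 kg m⁻³ = 3.281×10^11 m³.
Δh per year = 3.281×10^11 / 3.58×10^14 = 9.18×10^-4 m = 0.918 mm.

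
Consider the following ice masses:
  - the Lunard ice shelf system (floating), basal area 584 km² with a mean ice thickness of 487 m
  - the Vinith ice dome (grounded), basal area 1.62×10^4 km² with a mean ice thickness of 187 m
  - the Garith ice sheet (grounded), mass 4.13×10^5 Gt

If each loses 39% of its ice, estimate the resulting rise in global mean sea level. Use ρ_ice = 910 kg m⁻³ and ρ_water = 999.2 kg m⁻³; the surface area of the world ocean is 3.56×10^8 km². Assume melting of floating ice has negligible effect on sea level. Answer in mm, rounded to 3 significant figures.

The Lunard ice shelf system is floating and already displaces its own weight of water, so its melt adds essentially nothing to sea level.
Vinith: ice volume = 1.62×10^4 km² × 187 m = 3029 km³; 0.39 × 3029 × (910/999.2) = 1076 km³ of water.
Garith: 0.39 × 4.13×10^5 Gt = 1.611×10^17 kg; dividing by ρ_w = 999.2 kg m⁻³ gives 1.612×10^14 m³ of water.
Total added water ≈ 1.623×10^14 m³ over 3.56×10^14 m² → Δh = 0.456 m = 456 mm.

≈ 456 mm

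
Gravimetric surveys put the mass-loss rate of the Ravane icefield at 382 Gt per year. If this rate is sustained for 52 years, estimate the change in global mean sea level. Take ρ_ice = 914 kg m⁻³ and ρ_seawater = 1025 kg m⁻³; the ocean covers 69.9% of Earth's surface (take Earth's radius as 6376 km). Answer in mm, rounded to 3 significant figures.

≈ 54.3 mm

Total mass lost = 382 Gt/yr × 52 yr = 1.986×10^4 Gt = 1.986×10^16 kg.
ρ_w = 1025 kg m⁻³, so water volume = 1.986×10^16 / 1025 = 1.938×10^13 m³.
Δh = 1.938×10^13 / 3.57×10^14 = 0.0543 m = 54.3 mm.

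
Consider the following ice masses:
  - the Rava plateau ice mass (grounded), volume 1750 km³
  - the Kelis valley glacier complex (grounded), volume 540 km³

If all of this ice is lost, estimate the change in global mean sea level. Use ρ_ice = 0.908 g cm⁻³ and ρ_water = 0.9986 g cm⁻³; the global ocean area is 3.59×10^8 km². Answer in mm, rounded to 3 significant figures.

Rava: 1750 km³ × (908/998.6) = 1591 km³ of water.
Kelis: 540 km³ × (908/998.6) = 491.0 km³ of water.
Total added water ≈ 2.082×10^12 m³ over 3.59×10^14 m² → Δh = 5.80×10^-3 m = 5.80 mm.

≈ 5.80 mm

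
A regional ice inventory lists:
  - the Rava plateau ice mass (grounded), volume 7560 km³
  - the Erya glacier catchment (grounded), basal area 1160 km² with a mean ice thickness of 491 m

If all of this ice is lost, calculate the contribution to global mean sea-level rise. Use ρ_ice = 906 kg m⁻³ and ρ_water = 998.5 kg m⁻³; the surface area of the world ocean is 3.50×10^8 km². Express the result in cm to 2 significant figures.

Rava: 7560 km³ × (906/998.5) = 6860 km³ of water.
Erya: ice volume = 1160 km² × 491 m = 569.6 km³; 569.6 × (906/998.5) = 516.8 km³ of water.
Total added water ≈ 7.376×10^12 m³ over 3.50×10^14 m² → Δh = 0.0211 m = 2.1 cm.

≈ 2.1 cm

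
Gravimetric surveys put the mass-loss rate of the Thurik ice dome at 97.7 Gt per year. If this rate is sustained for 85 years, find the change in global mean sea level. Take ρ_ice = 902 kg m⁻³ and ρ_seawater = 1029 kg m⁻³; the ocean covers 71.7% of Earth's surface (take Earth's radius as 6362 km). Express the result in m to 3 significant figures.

≈ 0.0221 m

Total mass lost = 97.7 Gt/yr × 85 yr = 8304 Gt = 8.304×10^15 kg.
ρ_w = 1029 kg m⁻³, so water volume = 8.304×10^15 / 1029 = 8.070×10^12 m³.
Δh = 8.070×10^12 / 3.65×10^14 = 0.0221 m.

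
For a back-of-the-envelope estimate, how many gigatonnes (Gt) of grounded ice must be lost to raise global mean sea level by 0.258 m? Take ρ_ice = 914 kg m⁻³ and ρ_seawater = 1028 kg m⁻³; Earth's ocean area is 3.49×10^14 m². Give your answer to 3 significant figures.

Required water volume = Δh × A = 0.258 m × 3.49×10^14 m² = 9.004×10^13 m³.
ρ_w = 1028 kg m⁻³, so the mass of water = 9.004×10^13 m³ × 1028 kg m⁻³ = 9.256×10^16 kg = 9.26×10^4 Gt (and the same mass of ice, by conservation).

≈ 9.26×10^4 Gt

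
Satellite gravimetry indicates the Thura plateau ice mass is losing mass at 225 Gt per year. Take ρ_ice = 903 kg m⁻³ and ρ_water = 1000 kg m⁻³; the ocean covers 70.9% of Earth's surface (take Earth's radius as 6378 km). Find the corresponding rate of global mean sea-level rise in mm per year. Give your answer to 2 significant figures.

ρ_w = 1000 kg m⁻³. Annual water volume added = 225 Gt / ρ_w = 2.250×10^14 kg / 1000 kg m⁻³ = 2.250×10^11 m³.
Δh per year = 2.250×10^11 / 3.62×10^14 = 6.21×10^-4 m = 0.62 mm.

≈ 0.62 mm/yr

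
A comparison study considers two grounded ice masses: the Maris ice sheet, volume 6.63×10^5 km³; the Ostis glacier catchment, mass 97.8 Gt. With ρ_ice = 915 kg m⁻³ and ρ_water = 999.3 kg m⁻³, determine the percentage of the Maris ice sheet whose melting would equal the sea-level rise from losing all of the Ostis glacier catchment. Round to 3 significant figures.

Equal sea-level rise means equal mass of meltwater, i.e. equal mass of ice lost.
Ice mass of Ostis: 9.780×10^13 kg; ice mass of Maris: 6.066×10^17 kg.
Fraction required = 9.780×10^13 / 6.066×10^17 = 1.61×10^-4 → 0.0161 %.

≈ 0.0161 %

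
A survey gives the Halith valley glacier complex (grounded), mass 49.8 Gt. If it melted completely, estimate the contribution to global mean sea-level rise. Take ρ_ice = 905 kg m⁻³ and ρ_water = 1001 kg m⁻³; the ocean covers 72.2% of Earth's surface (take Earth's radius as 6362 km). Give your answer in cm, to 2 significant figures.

≈ 0.014 cm

Halith: 49.8 Gt = 4.980×10^13 kg; dividing by ρ_w = 1001 kg m⁻³ gives 4.975×10^10 m³ of water.
Spread over 3.67×10^14 m² of ocean, Δh = 4.975×10^10 / 3.67×10^14 = 1.35×10^-4 m = 0.014 cm.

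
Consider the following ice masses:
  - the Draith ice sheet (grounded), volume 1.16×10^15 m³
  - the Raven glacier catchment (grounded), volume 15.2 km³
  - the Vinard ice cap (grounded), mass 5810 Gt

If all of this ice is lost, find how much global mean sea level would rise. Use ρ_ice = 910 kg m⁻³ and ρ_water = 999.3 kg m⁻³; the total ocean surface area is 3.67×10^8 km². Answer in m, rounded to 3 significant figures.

≈ 2.89 m

Draith: 1.16×10^15 m³ × (910/999.3) = 1.056×10^15 m³ of water.
Raven: 15.2 km³ × (910/999.3) = 13.84 km³ of water.
Vinard: 5810 Gt = 5.810×10^15 kg; dividing by ρ_w = 999.3 kg m⁻³ gives 5.814×10^12 m³ of water.
Total added water ≈ 1.062×10^15 m³ over 3.67×10^14 m² → Δh = 2.89 m.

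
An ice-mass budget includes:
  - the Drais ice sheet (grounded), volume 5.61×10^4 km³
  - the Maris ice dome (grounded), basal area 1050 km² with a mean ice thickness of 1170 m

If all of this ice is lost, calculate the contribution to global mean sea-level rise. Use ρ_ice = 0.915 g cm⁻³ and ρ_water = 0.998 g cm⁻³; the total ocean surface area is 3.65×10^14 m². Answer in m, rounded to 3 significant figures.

≈ 0.144 m

Drais: 5.61×10^4 km³ × (915/998) = 5.143×10^4 km³ of water.
Maris: ice volume = 1050 km² × 1170 m = 1228 km³; 1228 × (915/998) = 1126 km³ of water.
Total added water ≈ 5.256×10^13 m³ over 3.65×10^14 m² → Δh = 0.144 m.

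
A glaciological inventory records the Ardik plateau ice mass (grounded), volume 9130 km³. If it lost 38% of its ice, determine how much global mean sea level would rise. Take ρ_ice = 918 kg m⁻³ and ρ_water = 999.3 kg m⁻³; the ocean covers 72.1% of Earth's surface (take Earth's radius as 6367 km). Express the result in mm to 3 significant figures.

≈ 8.68 mm

Ardik: 0.38 × 9130 km³ × (918/999.3) = 3187 km³ of water.
Spread over 3.67×10^14 m² of ocean, Δh = 3.187×10^12 / 3.67×10^14 = 8.68×10^-3 m = 8.68 mm.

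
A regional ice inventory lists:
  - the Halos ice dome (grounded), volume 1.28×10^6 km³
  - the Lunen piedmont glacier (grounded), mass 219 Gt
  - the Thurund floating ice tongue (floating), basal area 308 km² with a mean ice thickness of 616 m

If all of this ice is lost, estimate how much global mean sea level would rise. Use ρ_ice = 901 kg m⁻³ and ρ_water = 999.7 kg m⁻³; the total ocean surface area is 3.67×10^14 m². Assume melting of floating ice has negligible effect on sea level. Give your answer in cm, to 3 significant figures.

≈ 314 cm

Halos: 1.28×10^6 km³ × (901/999.7) = 1.154×10^6 km³ of water.
Lunen: 219 Gt = 2.190×10^14 kg; dividing by ρ_w = 999.7 kg m⁻³ gives 2.191×10^11 m³ of water.
The Thurund floating ice tongue is floating and already displaces its own weight of water, so its melt adds essentially nothing to sea level.
Total added water ≈ 1.154×10^15 m³ over 3.67×10^14 m² → Δh = 3.14 m = 314 cm.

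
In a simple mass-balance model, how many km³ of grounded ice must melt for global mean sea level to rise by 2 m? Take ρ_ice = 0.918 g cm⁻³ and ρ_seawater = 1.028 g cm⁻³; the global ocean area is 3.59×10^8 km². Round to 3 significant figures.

≈ 8.04×10^5 km³

Required water volume = Δh × A = 2 m × 3.59×10^14 m² = 7.180×10^14 m³ = 7.180×10^5 km³.
Ice volume = water volume × ρ_w/ρ_ice = 7.180×10^5 × 1028/918 = 8.04×10^5 km³.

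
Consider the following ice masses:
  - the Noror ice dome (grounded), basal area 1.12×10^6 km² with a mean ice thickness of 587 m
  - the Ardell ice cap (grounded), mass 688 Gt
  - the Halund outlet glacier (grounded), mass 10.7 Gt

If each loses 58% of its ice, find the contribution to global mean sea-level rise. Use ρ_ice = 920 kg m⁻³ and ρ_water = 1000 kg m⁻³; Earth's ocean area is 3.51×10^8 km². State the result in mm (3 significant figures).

Noror: ice volume = 1.12×10^6 km² × 587 m = 6.574×10^5 km³; 0.58 × 6.574×10^5 × (920/1000) = 3.508×10^5 km³ of water.
Ardell: 0.58 × 688 Gt = 3.990×10^14 kg; dividing by ρ_w = 1000 kg m⁻³ gives 3.990×10^11 m³ of water.
Halund: 0.58 × 10.7 Gt = 6.206×10^12 kg; dividing by ρ_w = 1000 kg m⁻³ gives 6.206×10^9 m³ of water.
Total added water ≈ 3.512×10^14 m³ over 3.51×10^14 m² → Δh = 1.00 m = 1000 mm.

≈ 1000 mm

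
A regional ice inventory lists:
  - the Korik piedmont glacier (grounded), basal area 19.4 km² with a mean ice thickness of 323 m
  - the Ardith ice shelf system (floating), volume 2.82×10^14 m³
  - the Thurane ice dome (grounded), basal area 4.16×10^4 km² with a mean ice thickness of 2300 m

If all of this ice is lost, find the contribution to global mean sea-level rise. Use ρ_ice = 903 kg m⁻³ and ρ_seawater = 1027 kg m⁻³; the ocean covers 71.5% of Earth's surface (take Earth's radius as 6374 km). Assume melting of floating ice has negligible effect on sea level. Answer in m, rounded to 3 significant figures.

Korik: ice volume = 19.4 km² × 323 m = 6.266 km³; 6.266 × (903/1027) = 5.510 km³ of water.
The Ardith ice shelf system is floating and already displaces its own weight of water, so its melt adds essentially nothing to sea level.
Thurane: ice volume = 4.16×10^4 km² × 2300 m = 9.568×10^4 km³; 9.568×10^4 × (903/1027) = 8.413×10^4 km³ of water.
Total added water ≈ 8.413×10^13 m³ over 3.65×10^14 m² → Δh = 0.230 m.

≈ 0.230 m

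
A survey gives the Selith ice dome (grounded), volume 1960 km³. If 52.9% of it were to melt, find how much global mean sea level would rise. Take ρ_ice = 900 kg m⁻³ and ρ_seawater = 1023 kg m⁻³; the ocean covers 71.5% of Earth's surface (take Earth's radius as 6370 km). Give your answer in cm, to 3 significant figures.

≈ 0.250 cm

Selith: 0.529 × 1960 km³ × (900/1023) = 912.2 km³ of water.
Spread over 3.65×10^14 m² of ocean, Δh = 9.122×10^11 / 3.65×10^14 = 2.50×10^-3 m = 0.250 cm.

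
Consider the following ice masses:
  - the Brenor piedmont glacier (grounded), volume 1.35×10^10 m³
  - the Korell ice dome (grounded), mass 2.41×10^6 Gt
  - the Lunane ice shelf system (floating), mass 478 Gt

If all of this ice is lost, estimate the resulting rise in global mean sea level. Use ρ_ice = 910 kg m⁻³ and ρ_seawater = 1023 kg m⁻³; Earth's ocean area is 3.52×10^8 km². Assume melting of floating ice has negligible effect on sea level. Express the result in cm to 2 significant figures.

≈ 670 cm

Brenor: 1.35×10^10 m³ × (910/1023) = 1.201×10^10 m³ of water.
Korell: 2.41×10^6 Gt = 2.410×10^18 kg; dividing by ρ_w = 1023 kg m⁻³ gives 2.356×10^15 m³ of water.
The Lunane ice shelf system is floating and already displaces its own weight of water, so its melt adds essentially nothing to sea level.
Total added water ≈ 2.356×10^15 m³ over 3.52×10^14 m² → Δh = 6.69 m = 670 cm.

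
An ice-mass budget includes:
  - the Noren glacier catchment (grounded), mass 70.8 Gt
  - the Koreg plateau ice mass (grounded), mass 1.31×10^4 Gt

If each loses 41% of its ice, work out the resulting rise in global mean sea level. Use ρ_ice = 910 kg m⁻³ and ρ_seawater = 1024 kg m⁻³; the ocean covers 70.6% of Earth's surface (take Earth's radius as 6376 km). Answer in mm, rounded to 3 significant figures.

Noren: 0.41 × 70.8 Gt = 2.903×10^13 kg; dividing by ρ_w = 1024 kg m⁻³ gives 2.835×10^10 m³ of water.
Koreg: 0.41 × 1.31×10^4 Gt = 5.371×10^15 kg; dividing by ρ_w = 1024 kg m⁻³ gives 5.245×10^12 m³ of water.
Total added water ≈ 5.273×10^12 m³ over 3.61×10^14 m² → Δh = 0.0146 m = 14.6 mm.

≈ 14.6 mm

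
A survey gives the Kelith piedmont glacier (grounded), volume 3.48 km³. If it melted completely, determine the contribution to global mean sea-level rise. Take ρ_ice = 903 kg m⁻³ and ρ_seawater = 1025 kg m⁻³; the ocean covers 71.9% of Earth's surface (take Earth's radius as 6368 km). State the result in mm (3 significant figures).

Kelith: 3.48 km³ × (903/1025) = 3.066 km³ of water.
Spread over 3.66×10^14 m² of ocean, Δh = 3.066×10^9 / 3.66×10^14 = 8.37×10^-6 m = 8.37×10^-3 mm.

≈ 8.37×10^-3 mm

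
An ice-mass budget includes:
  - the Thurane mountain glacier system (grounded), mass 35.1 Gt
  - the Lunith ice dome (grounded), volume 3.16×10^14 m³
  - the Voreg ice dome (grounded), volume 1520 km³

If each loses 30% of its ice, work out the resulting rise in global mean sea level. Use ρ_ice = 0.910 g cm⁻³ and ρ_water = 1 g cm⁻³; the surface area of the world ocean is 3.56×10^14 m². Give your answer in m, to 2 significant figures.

≈ 0.24 m

Thurane: 0.3 × 35.1 Gt = 1.053×10^13 kg; dividing by ρ_w = 1 g cm⁻³ = 1000 kg m⁻³ gives 1.053×10^10 m³ of water.
Lunith: 0.3 × 3.16×10^14 m³ × (910/1000) = 8.627×10^13 m³ of water.
Voreg: 0.3 × 1520 km³ × (910/1000) = 415.0 km³ of water.
Total added water ≈ 8.669×10^13 m³ over 3.56×10^14 m² → Δh = 0.244 m.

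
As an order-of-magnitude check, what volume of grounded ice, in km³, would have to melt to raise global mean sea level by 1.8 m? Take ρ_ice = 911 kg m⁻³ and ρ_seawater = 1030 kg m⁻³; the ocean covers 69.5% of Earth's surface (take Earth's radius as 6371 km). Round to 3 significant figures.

≈ 7.21×10^5 km³

Required water volume = Δh × A = 1.8 m × 3.54×10^14 m² = 6.381×10^14 m³ = 6.381×10^5 km³.
Ice volume = water volume × ρ_w/ρ_ice = 6.381×10^5 × 1030/911 = 7.21×10^5 km³.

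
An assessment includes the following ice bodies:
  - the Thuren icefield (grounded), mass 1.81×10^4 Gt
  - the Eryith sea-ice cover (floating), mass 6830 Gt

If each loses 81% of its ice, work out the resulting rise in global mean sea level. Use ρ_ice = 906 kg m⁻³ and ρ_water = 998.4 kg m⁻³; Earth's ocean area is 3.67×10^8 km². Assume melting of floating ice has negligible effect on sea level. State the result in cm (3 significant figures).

Thuren: 0.81 × 1.81×10^4 Gt = 1.466×10^16 kg; dividing by ρ_w = 998.4 kg m⁻³ gives 1.468×10^13 m³ of water.
The Eryith sea-ice cover is floating and already displaces its own weight of water, so its melt adds essentially nothing to sea level.
Total added water ≈ 1.468×10^13 m³ over 3.67×10^14 m² → Δh = 0.0400 m = 4.00 cm.

≈ 4.00 cm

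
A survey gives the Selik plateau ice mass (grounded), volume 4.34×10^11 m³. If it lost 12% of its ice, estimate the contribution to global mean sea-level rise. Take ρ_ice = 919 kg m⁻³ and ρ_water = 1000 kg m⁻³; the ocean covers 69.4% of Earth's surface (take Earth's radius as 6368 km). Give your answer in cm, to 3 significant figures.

≈ 0.0135 cm

Selik: 0.12 × 4.34×10^11 m³ × (919/1000) = 4.786×10^10 m³ of water.
Spread over 3.54×10^14 m² of ocean, Δh = 4.786×10^10 / 3.54×10^14 = 1.35×10^-4 m = 0.0135 cm.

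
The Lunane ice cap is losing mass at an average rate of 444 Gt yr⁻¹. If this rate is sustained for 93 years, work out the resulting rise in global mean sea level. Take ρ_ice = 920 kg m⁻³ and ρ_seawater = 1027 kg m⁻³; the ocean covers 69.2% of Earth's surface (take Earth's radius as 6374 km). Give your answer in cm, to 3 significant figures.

Total mass lost = 444 Gt/yr × 93 yr = 4.129×10^4 Gt = 4.129×10^16 kg.
ρ_w = 1027 kg m⁻³, so water volume = 4.129×10^16 / 1027 = 4.021×10^13 m³.
Δh = 4.021×10^13 / 3.53×10^14 = 0.114 m = 11.4 cm.

≈ 11.4 cm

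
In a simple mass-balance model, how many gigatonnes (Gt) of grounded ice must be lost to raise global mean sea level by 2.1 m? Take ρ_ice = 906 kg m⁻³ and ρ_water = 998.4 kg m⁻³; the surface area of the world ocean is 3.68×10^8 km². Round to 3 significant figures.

Required water volume = Δh × A = 2.1 m × 3.68×10^14 m² = 7.728×10^14 m³.
ρ_w = 998.4 kg m⁻³, so the mass of water = 7.728×10^14 m³ × 998.4 kg m⁻³ = 7.716×10^17 kg = 7.72×10^5 Gt (and the same mass of ice, by conservation).

≈ 7.72×10^5 Gt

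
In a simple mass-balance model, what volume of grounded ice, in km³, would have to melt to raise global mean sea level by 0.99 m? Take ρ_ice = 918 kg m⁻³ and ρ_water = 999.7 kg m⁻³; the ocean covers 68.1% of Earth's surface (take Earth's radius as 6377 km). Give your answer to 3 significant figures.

≈ 3.75×10^5 km³

Required water volume = Δh × A = 0.99 m × 3.48×10^14 m² = 3.445×10^14 m³ = 3.445×10^5 km³.
Ice volume = water volume × ρ_w/ρ_ice = 3.445×10^5 × 999.7/918 = 3.75×10^5 km³.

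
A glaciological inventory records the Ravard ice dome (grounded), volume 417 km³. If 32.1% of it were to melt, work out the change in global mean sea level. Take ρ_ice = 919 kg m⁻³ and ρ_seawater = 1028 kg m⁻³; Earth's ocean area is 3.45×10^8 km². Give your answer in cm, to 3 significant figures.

≈ 0.0347 cm

Ravard: 0.321 × 417 km³ × (919/1028) = 119.7 km³ of water.
Spread over 3.45×10^14 m² of ocean, Δh = 1.197×10^11 / 3.45×10^14 = 3.47×10^-4 m = 0.0347 cm.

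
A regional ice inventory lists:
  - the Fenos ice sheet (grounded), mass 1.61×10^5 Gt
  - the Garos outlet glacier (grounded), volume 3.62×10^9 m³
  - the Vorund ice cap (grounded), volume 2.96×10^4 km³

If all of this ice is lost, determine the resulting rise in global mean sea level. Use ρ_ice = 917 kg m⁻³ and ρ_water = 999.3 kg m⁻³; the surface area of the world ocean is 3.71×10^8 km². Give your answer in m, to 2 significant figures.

Fenos: 1.61×10^5 Gt = 1.610×10^17 kg; dividing by ρ_w = 999.3 kg m⁻³ gives 1.611×10^14 m³ of water.
Garos: 3.62×10^9 m³ × (917/999.3) = 3.322×10^9 m³ of water.
Vorund: 2.96×10^4 km³ × (917/999.3) = 2.716×10^4 km³ of water.
Total added water ≈ 1.883×10^14 m³ over 3.71×10^14 m² → Δh = 0.507 m.

≈ 0.51 m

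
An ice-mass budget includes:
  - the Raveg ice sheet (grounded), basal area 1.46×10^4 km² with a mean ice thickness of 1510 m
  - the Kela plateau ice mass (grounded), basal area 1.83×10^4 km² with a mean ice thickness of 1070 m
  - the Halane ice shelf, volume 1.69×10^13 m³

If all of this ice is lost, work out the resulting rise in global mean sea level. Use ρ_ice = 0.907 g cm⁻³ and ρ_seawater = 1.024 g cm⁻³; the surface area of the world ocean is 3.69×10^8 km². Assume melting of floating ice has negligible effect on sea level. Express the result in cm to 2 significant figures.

≈ 10 cm

Raveg: ice volume = 1.46×10^4 km² × 1510 m = 2.205×10^4 km³; 2.205×10^4 × (907/1024) = 1.953×10^4 km³ of water.
Kela: ice volume = 1.83×10^4 km² × 1070 m = 1.958×10^4 km³; 1.958×10^4 × (907/1024) = 1.734×10^4 km³ of water.
The Halane ice shelf is floating and already displaces its own weight of water, so its melt adds essentially nothing to sea level.
Total added water ≈ 3.687×10^13 m³ over 3.69×10^14 m² → Δh = 0.0999 m = 10 cm.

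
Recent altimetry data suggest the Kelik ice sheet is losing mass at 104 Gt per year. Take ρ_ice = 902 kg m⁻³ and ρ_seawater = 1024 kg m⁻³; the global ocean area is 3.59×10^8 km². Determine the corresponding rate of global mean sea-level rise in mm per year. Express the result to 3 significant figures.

ρ_w = 1024 kg m⁻³. Annual water volume added = 104 Gt / ρ_w = 1.040×10^14 kg / 1024 kg m⁻³ = 1.016×10^11 m³.
Δh per year = 1.016×10^11 / 3.59×10^14 = 2.83×10^-4 m = 0.283 mm.

≈ 0.283 mm/yr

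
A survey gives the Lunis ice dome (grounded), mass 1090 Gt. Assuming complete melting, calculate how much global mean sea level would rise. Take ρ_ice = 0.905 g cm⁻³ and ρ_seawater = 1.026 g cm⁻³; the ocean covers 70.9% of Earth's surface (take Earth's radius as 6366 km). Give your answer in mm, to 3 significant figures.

Lunis: 1090 Gt = 1.090×10^15 kg; dividing by ρ_w = 1.026 g cm⁻³ = 1026 kg m⁻³ gives 1.062×10^12 m³ of water.
Spread over 3.61×10^14 m² of ocean, Δh = 1.062×10^12 / 3.61×10^14 = 2.94×10^-3 m = 2.94 mm.

≈ 2.94 mm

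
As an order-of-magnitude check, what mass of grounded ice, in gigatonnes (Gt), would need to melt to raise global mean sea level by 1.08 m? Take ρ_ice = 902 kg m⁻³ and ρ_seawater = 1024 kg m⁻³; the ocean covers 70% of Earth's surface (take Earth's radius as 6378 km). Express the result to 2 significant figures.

Required water volume = Δh × A = 1.08 m × 3.58×10^14 m² = 3.865×10^14 m³.
ρ_w = 1024 kg m⁻³, so the mass of water = 3.865×10^14 m³ × 1024 kg m⁻³ = 3.957×10^17 kg = 4.0×10^5 Gt (and the same mass of ice, by conservation).

≈ 4.0×10^5 Gt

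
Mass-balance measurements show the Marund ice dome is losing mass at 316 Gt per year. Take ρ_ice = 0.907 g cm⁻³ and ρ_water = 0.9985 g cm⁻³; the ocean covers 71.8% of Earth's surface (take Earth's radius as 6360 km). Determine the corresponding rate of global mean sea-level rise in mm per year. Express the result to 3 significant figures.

ρ_w = 0.9985 g cm⁻³ = 998.5 kg m⁻³. Annual water volume added = 316 Gt / ρ_w = 3.160×10^14 kg / 998.5 kg m⁻³ = 3.165×10^11 m³.
Δh per year = 3.165×10^11 / 3.65×10^14 = 8.67×10^-4 m = 0.867 mm.

≈ 0.867 mm/yr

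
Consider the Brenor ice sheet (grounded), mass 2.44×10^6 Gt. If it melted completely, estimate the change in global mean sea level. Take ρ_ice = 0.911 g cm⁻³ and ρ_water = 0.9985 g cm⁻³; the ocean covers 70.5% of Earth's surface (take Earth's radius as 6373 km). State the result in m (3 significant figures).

≈ 6.79 m

Brenor: 2.44×10^6 Gt = 2.440×10^18 kg; dividing by ρ_w = 0.9985 g cm⁻³ = 998.5 kg m⁻³ gives 2.444×10^15 m³ of water.
Spread over 3.60×10^14 m² of ocean, Δh = 2.444×10^15 / 3.60×10^14 = 6.79 m.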